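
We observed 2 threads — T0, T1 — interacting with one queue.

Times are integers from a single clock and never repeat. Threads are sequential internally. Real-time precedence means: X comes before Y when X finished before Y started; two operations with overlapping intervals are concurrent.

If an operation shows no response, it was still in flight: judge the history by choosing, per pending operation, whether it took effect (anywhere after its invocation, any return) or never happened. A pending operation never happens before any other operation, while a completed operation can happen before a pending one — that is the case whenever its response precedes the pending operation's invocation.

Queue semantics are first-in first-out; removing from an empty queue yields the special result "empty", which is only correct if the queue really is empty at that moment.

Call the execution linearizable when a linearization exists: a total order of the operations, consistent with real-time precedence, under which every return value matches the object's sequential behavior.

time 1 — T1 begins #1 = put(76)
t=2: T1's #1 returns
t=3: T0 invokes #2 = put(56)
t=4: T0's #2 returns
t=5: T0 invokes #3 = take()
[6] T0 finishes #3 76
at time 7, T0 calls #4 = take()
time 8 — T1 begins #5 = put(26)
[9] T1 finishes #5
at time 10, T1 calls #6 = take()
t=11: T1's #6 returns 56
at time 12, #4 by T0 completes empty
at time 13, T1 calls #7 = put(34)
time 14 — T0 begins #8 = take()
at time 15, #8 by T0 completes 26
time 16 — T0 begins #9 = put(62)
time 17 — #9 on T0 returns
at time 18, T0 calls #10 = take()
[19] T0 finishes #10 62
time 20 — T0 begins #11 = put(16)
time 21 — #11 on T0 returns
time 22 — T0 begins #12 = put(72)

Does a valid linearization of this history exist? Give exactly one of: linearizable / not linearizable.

the violation lands at event 12, #4's response at time 12: events 1..11 linearize, events 1..12 do not
no legal order exists: 3 real-time-consistent candidates over 6 completed queue operations, all rejected
one such order, #1, #2, #3, #4, #5, #6, breaks at step 4 where #4 take() → empty is illegal
one such order, #1, #2, #3, #5, #4, #6, breaks at step 5 where #4 take() → empty is illegal

not linearizable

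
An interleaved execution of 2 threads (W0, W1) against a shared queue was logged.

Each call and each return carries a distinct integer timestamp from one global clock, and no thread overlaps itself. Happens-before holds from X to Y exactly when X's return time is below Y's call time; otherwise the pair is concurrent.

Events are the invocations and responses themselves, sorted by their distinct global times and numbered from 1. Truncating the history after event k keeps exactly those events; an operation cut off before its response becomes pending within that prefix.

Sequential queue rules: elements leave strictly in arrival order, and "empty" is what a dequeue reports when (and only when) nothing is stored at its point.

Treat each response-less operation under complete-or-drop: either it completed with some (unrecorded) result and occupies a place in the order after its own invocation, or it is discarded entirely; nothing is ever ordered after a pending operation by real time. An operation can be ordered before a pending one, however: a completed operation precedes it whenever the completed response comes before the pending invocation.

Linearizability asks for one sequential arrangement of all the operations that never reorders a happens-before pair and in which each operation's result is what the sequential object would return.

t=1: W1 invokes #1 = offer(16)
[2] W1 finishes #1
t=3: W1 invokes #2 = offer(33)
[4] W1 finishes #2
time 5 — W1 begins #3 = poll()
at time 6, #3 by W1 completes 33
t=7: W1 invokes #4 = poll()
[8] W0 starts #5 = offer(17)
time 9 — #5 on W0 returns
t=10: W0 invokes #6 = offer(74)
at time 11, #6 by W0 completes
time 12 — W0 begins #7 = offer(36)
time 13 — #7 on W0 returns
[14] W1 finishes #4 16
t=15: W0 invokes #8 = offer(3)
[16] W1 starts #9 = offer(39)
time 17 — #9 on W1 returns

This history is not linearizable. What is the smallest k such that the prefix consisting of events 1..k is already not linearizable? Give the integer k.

6

one valid order for events 1..5 is #1, #2:
1. #1 offer(16), leaving queue <16>
2. #2 offer(33), leaving queue <16,33>
once event 6 joins (#3's response, time 6), exhaustive search finds no witness
take #1, #2, #3: step 3 already fails, because #3 poll() → 33 cannot occur there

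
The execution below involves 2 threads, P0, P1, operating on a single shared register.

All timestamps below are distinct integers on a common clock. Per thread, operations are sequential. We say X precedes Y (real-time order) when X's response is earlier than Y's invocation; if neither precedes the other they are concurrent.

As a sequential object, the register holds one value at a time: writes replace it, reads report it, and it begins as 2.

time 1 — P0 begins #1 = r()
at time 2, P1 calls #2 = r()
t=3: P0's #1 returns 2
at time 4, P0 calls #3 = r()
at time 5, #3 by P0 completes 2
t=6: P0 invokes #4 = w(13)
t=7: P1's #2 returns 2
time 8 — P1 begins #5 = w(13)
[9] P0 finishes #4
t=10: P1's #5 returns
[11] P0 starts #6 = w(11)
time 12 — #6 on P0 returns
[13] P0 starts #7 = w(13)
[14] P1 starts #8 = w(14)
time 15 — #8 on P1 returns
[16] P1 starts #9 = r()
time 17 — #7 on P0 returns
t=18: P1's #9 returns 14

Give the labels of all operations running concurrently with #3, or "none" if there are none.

concurrent with #3 ([4,5]): every op whose interval crosses 4..5
#1 [1,3]: before
#2 [2,7]: concurrent
#4 [6,9]: after
#5 [8,10]: after
#6 [11,12]: after
#7 [13,17]: after
#8 [14,15]: after
#9 [16,18]: after

#2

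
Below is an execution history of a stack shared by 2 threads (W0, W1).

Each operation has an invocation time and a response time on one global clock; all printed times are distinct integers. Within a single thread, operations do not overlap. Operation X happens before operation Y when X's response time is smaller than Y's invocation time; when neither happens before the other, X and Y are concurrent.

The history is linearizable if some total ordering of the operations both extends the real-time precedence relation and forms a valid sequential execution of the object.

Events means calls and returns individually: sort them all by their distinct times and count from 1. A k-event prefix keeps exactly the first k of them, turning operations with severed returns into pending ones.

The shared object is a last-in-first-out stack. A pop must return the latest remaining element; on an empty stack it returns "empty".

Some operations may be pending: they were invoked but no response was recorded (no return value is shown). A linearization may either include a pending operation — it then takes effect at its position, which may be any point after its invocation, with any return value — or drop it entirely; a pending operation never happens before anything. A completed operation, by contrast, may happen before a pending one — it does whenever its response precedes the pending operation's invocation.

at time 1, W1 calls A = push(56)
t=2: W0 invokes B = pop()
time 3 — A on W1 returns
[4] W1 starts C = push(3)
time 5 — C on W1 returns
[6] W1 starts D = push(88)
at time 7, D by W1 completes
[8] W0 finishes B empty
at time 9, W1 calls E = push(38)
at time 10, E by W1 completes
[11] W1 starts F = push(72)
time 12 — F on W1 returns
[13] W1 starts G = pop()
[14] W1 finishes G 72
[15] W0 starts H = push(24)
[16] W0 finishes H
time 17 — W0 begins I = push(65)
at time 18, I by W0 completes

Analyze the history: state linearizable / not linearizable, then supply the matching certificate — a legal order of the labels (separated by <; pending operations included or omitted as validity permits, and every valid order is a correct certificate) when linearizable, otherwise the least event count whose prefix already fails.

linearizable — witness: B < A < C < D < E < F < G < H < I

step 1: B pop() → empty — stack <>
step 2: A push(56) — stack <56>
step 3: C push(3) — stack <56,3>
step 4: D push(88) — stack <56,3,88>
step 5: E push(38) — stack <56,3,88,38>
step 6: F push(72) — stack <56,3,88,38,72>
step 7: G pop() → 72 — stack <56,3,88,38>
step 8: H push(24) — stack <56,3,88,38,24>
step 9: I push(65) — stack <56,3,88,38,24,65>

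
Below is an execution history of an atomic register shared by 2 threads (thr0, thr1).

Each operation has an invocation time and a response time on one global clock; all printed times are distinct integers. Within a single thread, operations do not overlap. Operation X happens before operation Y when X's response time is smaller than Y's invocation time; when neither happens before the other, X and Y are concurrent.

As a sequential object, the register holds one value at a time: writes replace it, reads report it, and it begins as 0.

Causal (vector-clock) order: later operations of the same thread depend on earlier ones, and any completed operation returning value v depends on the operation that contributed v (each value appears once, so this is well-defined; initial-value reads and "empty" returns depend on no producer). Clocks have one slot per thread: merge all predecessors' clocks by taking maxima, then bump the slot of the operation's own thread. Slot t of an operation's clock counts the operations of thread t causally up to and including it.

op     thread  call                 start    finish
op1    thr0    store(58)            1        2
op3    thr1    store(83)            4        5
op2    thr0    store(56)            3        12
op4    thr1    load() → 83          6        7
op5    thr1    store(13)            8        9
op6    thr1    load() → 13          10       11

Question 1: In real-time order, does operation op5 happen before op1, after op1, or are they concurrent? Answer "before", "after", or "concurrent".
op5 spans [8,9], op1 spans [1,2]
resp(op1)=2 < inv(op5)=8

after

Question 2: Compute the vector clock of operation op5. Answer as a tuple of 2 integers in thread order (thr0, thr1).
no predecessors for op3 (invoked 4): thr1 increments from zero → (0, 1)
no predecessors for op1 (invoked 1): thr0 increments from zero → (1, 0)
VC(op4, invoked at 6): max of VC(op3)=(0, 1), then +1 on thread thr1 → (0, 2)
VC(op2, invoked at 3): max of VC(op1)=(1, 0), then +1 on thread thr0 → (2, 0)
VC(op5, invoked at 8): max of VC(op4)=(0, 2), then +1 on thread thr1 → (0, 3)
VC(op6, invoked at 10): max of VC(op5)=(0, 3), then +1 on thread thr1 → (0, 4)
target: VC(op5) = (0, 3)

(0, 3)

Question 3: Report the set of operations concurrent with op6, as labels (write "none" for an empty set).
op6 spans [10,11]; an op avoiding the whole window 10..11 is ordered, any other is concurrent
op1 [1,2]: before
op2 [3,12]: concurrent
op3 [4,5]: before
op4 [6,7]: before
op5 [8,9]: before

op2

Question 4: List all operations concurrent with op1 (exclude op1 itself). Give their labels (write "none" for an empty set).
concurrent with op1 ([1,2]): every op whose interval crosses 1..2
op2 [3,12]: after
op3 [4,5]: after
op4 [6,7]: after
op5 [8,9]: after
op6 [10,11]: after

none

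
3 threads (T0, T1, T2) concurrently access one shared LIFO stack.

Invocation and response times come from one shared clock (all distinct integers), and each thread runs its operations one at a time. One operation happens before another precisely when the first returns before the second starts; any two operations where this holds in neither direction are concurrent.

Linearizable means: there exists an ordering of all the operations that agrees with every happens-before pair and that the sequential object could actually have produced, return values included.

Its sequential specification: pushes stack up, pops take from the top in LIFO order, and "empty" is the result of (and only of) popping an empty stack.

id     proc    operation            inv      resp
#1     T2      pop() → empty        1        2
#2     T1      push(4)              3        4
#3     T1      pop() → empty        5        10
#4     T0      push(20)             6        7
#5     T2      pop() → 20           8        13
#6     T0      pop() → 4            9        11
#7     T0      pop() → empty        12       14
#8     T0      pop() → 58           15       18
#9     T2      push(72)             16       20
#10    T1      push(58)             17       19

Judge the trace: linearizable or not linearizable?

linearizable

one valid linearization: #1, #2, #4, #5, #6, #3, #7, #9, #10, #8
1. #1 pop() → empty, leaving stack <>
2. #2 push(4), leaving stack <4>
3. #4 push(20), leaving stack <4,20>
4. #5 pop() → 20, leaving stack <4>
5. #6 pop() → 4, leaving stack <>
6. #3 pop() → empty, leaving stack <>
7. #7 pop() → empty, leaving stack <>
8. #9 push(72), leaving stack <72>
9. #10 push(58), leaving stack <72,58>
10. #8 pop() → 58, leaving stack <72>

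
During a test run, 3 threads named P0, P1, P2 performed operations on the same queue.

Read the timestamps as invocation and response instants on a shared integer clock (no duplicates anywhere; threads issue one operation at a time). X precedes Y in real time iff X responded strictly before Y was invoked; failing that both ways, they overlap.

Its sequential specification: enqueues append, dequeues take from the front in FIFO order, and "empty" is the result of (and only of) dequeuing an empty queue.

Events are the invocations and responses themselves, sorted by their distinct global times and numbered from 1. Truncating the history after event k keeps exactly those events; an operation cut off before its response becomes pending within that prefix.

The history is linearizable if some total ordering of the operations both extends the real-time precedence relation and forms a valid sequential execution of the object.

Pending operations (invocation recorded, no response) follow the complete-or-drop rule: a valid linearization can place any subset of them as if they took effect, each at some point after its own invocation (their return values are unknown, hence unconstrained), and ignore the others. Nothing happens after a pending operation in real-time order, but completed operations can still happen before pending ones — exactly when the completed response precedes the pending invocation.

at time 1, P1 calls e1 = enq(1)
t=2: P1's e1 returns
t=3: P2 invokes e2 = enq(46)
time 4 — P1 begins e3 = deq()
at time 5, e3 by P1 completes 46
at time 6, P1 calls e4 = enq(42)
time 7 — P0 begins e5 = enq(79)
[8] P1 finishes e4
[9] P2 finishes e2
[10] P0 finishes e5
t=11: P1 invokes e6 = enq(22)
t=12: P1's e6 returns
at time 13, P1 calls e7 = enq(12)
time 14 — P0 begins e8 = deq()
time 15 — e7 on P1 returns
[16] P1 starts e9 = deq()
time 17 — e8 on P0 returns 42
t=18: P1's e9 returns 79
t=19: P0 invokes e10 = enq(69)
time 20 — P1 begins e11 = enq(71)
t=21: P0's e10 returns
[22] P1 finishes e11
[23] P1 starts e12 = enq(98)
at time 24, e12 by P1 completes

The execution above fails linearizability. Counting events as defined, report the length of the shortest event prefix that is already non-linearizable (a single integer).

events 1..4 are linearizable; a witness order is e1:
1. e1 enq(1), leaving queue <1>
event 5 — e3's response, time 5 — after it, nothing linearizes
include/drop combinations of the 1 pending operation (e2) were all tried; none helps
for example e1, e3 (pending dropped) fails at step 2: e3 deq() → 46 is not legal there

5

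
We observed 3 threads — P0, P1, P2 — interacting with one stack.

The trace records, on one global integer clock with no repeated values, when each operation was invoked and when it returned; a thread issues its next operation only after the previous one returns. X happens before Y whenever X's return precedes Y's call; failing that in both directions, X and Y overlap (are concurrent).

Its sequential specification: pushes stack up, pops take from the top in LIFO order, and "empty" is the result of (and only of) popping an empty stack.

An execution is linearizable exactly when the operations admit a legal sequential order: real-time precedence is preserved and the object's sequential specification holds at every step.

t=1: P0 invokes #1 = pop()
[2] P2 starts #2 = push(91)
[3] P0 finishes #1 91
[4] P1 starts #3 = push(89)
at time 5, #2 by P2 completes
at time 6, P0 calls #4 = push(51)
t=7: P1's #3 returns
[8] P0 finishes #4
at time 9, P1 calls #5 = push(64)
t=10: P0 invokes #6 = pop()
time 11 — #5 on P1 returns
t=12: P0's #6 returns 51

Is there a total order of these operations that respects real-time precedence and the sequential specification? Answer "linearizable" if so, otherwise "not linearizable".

a witness: #2, #1, #3, #4, #6, #5
1. #2 push(91), leaving stack <91>
2. #1 pop() → 91, leaving stack <>
3. #3 push(89), leaving stack <89>
4. #4 push(51), leaving stack <89,51>
5. #6 pop() → 51, leaving stack <89>
6. #5 push(64), leaving stack <89,64>

linearizable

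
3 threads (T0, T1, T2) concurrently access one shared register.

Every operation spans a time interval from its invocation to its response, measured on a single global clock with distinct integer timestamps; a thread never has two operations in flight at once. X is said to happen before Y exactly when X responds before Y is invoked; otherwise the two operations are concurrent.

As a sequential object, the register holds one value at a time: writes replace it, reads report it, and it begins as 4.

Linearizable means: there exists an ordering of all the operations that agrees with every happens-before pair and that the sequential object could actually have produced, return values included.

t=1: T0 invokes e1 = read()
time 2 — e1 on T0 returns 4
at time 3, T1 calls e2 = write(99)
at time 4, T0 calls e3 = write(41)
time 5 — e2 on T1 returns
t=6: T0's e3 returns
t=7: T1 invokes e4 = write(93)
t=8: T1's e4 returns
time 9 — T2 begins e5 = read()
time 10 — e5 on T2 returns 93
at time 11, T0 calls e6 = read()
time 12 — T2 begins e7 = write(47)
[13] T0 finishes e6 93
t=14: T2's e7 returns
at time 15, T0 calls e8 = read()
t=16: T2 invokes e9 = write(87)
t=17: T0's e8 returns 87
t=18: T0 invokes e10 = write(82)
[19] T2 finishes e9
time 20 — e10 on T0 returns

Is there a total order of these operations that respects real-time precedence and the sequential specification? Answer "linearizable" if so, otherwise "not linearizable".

linearizable

witness order: e1, e2, e3, e4, e5, e6, e7, e9, e8, e10
step 1: e1 read() → 4 — value 4
step 2: e2 write(99) — value 99
step 3: e3 write(41) — value 41
step 4: e4 write(93) — value 93
step 5: e5 read() → 93 — value 93
step 6: e6 read() → 93 — value 93
step 7: e7 write(47) — value 47
step 8: e9 write(87) — value 87
step 9: e8 read() → 87 — value 87
step 10: e10 write(82) — value 82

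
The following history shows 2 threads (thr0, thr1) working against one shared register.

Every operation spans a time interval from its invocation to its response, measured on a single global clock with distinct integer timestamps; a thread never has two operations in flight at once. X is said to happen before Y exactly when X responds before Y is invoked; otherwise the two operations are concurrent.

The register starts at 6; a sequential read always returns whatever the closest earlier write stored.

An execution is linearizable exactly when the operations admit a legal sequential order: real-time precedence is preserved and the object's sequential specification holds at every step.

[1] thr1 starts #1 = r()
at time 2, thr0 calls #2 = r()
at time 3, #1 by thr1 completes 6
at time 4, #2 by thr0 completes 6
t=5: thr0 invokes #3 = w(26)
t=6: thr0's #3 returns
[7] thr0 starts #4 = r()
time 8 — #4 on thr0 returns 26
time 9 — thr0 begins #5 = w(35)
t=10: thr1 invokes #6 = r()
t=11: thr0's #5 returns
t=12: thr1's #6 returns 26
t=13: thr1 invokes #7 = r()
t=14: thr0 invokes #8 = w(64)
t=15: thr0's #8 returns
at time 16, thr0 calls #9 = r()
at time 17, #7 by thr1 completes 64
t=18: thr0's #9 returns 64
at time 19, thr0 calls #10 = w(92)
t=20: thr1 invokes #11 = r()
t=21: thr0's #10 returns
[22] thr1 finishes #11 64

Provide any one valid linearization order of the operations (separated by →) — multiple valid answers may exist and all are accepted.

1. #1 r() → 6, leaving value 6
2. #2 r() → 6, leaving value 6
3. #3 w(26), leaving value 26
4. #4 r() → 26, leaving value 26
5. #6 r() → 26, leaving value 26
6. #5 w(35), leaving value 35
7. #8 w(64), leaving value 64
8. #7 r() → 64, leaving value 64
9. #9 r() → 64, leaving value 64
10. #11 r() → 64, leaving value 64
11. #10 w(92), leaving value 92

#1 → #2 → #3 → #4 → #6 → #5 → #8 → #7 → #9 → #11 → #10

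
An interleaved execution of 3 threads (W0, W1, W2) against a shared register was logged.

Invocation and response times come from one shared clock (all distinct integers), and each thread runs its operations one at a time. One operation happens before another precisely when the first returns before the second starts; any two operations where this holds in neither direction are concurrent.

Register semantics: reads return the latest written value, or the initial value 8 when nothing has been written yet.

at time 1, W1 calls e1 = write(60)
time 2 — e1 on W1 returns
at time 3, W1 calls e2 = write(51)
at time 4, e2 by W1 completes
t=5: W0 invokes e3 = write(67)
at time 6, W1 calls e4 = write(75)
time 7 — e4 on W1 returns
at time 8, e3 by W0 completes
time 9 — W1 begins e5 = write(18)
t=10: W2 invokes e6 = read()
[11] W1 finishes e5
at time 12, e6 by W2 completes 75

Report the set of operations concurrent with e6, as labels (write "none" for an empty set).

e5

e6 spans [10,12]; an op avoiding the whole window 10..12 is ordered, any other is concurrent
e1 [1,2]: before
e2 [3,4]: before
e3 [5,8]: before
e4 [6,7]: before
e5 [9,11]: concurrent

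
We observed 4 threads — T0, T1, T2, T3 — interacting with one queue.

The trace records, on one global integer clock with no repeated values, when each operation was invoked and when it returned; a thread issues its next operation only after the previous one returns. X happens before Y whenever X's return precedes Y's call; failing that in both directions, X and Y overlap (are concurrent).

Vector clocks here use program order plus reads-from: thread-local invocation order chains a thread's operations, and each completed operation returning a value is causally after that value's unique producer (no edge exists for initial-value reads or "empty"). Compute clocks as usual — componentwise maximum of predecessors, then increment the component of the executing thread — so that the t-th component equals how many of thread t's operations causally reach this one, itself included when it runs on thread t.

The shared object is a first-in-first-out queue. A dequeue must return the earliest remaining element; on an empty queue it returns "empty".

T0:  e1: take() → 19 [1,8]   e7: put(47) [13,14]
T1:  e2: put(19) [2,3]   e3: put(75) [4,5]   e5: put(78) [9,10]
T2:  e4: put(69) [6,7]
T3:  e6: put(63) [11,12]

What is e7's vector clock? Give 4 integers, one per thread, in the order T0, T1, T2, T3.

(2, 1, 0, 0)

no predecessors for e6 (invoked 11): T3 increments from zero → (0, 0, 0, 1)
no predecessors for e4 (invoked 6): T2 increments from zero → (0, 0, 1, 0)
no predecessors for e2 (invoked 2): T1 increments from zero → (0, 1, 0, 0)
merge at e3 (invoked 4): VC(e2)=(0, 1, 0, 0), own-thread bump on T1 → (0, 2, 0, 0)
merge at e1 (invoked 1): VC(e2)=(0, 1, 0, 0), own-thread bump on T0 → (1, 1, 0, 0)
merge at e5 (invoked 9): VC(e3)=(0, 2, 0, 0), own-thread bump on T1 → (0, 3, 0, 0)
merge at e7 (invoked 13): VC(e1)=(1, 1, 0, 0), own-thread bump on T0 → (2, 1, 0, 0)
target: VC(e7) = (2, 1, 0, 0)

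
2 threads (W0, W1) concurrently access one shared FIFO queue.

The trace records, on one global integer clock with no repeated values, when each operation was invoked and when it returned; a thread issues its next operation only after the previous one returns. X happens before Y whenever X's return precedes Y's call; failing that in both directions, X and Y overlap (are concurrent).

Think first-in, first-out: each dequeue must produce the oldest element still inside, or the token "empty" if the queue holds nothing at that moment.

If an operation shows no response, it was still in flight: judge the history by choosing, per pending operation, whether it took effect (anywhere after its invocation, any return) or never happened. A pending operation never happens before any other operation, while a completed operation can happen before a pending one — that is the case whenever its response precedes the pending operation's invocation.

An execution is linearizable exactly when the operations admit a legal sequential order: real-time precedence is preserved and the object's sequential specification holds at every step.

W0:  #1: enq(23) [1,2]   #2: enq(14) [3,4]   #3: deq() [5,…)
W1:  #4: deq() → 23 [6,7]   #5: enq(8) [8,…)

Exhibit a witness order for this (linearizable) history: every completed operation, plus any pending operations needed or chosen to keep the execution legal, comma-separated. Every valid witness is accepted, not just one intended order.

step 1: #1 enq(23) — queue <23>
step 2: #2 enq(14) — queue <23,14>
step 3: #4 deq() → 23 — queue <14>

#1, #2, #4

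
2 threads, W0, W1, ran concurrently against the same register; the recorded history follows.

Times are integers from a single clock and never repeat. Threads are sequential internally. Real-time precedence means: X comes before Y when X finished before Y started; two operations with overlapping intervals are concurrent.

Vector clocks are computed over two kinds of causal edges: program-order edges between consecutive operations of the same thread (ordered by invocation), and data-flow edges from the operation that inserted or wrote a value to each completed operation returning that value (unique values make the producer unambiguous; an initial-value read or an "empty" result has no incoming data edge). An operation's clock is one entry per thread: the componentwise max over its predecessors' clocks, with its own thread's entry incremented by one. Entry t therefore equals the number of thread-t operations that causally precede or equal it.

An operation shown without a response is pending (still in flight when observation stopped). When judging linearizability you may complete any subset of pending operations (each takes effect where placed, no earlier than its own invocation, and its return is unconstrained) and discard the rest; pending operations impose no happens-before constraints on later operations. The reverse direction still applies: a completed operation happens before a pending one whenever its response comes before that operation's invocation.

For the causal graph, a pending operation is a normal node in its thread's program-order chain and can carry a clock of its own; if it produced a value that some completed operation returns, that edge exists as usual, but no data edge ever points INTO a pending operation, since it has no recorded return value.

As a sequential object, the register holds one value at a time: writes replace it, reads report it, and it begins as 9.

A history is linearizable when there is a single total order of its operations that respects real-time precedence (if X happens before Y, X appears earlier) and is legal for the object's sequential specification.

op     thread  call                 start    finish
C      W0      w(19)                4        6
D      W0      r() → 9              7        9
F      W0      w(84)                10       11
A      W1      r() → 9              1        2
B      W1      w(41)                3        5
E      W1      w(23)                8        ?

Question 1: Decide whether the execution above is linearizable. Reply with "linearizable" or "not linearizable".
not linearizable

the violation lands at event 9, D's response at time 9: events 1..8 linearize, events 1..9 do not
real-time-consistent orders of the 4 completed operations: 2 — all fail the register replay
every completion of the 1 pending operation (E) was checked; none linearizes
for example A, B, C, D (pending dropped) fails at step 4: D r() → 9 is not legal there
for example A, C, B, D (pending dropped) fails at step 4: D r() → 9 is not legal there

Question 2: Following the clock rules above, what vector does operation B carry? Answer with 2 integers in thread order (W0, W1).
(0, 2)

no predecessors for A (invoked 1): W1 increments from zero → (0, 1)
no predecessors for C (invoked 4): W0 increments from zero → (1, 0)
VC(B, invoked at 3): max of VC(A)=(0, 1), then +1 on thread W1 → (0, 2)
VC(D, invoked at 7): max of VC(C)=(1, 0), then +1 on thread W0 → (2, 0)
VC(E, invoked at 8): max of VC(B)=(0, 2), then +1 on thread W1 → (0, 3)
VC(F, invoked at 10): max of VC(D)=(2, 0), then +1 on thread W0 → (3, 0)
target: VC(B) = (0, 2)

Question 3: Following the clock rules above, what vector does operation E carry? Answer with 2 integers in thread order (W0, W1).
(0, 3)

A (invocation 1): nothing precedes it; W1's component alone gives (0, 1)
C (invocation 4): nothing precedes it; W0's component alone gives (1, 0)
from VC(A)=(0, 1), B (invoked 3) maxes components and bumps W1 → (0, 2)
from VC(C)=(1, 0), D (invoked 7) maxes components and bumps W0 → (2, 0)
from VC(B)=(0, 2), E (invoked 8) maxes components and bumps W1 → (0, 3)
from VC(D)=(2, 0), F (invoked 10) maxes components and bumps W0 → (3, 0)
target: VC(E) = (0, 3)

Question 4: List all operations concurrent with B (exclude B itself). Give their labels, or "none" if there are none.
C

overlap test against B [3,5]: concurrent iff the interval meets 3..5
A [1,2]: before
C [4,6]: concurrent
D [7,9]: after
E [8,…): after
F [10,11]: after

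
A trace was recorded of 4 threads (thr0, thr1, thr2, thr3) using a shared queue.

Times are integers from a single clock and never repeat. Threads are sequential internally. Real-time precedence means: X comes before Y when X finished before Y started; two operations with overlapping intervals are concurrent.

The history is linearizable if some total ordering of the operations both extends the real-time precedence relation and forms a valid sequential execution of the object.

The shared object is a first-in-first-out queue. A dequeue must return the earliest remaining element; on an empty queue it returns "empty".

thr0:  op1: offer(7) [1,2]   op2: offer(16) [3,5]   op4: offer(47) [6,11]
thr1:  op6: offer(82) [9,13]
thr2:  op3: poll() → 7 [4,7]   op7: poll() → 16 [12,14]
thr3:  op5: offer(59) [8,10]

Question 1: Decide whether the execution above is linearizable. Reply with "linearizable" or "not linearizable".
linearizable

one valid linearization: op1, op2, op3, op4, op5, op6, op7
step 1: op1 offer(7) — queue <7>
step 2: op2 offer(16) — queue <7,16>
step 3: op3 poll() → 7 — queue <16>
step 4: op4 offer(47) — queue <16,47>
step 5: op5 offer(59) — queue <16,47,59>
step 6: op6 offer(82) — queue <16,47,59,82>
step 7: op7 poll() → 16 — queue <47,59,82>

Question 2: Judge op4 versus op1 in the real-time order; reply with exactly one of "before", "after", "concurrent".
Answer: after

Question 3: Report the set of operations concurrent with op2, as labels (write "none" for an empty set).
Answer: op3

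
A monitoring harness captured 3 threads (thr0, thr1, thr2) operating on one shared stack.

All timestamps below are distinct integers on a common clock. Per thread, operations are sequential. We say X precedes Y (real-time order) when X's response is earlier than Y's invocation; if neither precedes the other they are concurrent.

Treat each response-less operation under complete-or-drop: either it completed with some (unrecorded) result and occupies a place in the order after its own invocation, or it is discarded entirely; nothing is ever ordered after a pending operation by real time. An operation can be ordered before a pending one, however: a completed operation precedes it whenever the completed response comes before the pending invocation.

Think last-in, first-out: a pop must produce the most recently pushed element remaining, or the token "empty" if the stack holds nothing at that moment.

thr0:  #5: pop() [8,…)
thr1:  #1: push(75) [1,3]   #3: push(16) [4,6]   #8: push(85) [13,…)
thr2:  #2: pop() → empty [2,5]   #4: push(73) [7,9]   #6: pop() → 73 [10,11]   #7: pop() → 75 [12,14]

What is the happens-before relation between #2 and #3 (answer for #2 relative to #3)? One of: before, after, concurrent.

#2 spans [2,5], #3 spans [4,6]
the intervals overlap in both directions

concurrent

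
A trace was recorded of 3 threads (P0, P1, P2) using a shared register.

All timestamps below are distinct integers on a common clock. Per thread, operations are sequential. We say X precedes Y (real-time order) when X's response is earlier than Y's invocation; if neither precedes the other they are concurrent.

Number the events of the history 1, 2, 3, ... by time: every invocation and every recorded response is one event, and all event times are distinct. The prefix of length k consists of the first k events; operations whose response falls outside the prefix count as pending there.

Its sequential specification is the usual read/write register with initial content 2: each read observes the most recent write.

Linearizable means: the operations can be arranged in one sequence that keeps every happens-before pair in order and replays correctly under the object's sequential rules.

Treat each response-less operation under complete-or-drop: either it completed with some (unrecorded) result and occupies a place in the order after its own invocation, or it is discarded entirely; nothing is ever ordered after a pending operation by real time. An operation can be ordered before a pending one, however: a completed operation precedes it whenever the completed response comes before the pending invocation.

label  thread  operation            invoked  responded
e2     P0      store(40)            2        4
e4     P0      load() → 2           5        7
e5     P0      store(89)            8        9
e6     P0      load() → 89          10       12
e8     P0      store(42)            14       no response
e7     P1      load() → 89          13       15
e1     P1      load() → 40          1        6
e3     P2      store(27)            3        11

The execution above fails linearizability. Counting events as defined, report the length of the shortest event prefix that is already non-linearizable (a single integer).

events 1..6 are linearizable; a witness order is e2, e1:
after step 1 (e2 store(40)): value 40
after step 2 (e1 load() → 40): value 40
event 7 — e4's response, time 7 — after it, nothing linearizes
include/drop combinations of the 1 pending operation (e3) were all tried; none helps
take e1, e2, e4 (pending dropped): step 1 already fails, because e1 load() → 40 cannot occur there
take e2, e1, e4 (pending dropped): step 3 already fails, because e4 load() → 2 cannot occur there

7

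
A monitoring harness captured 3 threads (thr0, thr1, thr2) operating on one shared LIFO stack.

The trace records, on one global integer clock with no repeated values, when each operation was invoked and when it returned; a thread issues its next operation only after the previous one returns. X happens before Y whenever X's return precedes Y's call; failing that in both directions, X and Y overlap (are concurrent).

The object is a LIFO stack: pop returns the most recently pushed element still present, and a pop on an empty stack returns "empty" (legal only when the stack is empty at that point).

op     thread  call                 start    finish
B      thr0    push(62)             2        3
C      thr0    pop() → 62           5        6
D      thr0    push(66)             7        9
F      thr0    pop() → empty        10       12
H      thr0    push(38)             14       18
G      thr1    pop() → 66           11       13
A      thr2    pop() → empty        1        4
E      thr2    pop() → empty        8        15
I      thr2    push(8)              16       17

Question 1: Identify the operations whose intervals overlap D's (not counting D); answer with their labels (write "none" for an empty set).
D spans [7,9]; an op avoiding the whole window 7..9 is ordered, any other is concurrent
A [1,4]: before
B [2,3]: before
C [5,6]: before
E [8,15]: concurrent
F [10,12]: after
G [11,13]: after
H [14,18]: after
I [16,17]: after

E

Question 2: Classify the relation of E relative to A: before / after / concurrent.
E spans [8,15], A spans [1,4]
resp(A)=4 < inv(E)=8

after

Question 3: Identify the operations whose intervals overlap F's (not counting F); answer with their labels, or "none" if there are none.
overlap test against F [10,12]: concurrent iff the interval meets 10..12
A [1,4]: before
B [2,3]: before
C [5,6]: before
D [7,9]: before
E [8,15]: concurrent
G [11,13]: concurrent
H [14,18]: after
I [16,17]: after

E, G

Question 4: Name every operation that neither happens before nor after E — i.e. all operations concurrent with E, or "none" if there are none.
E spans [8,15]: anything still running between times 8 and 15 counts as concurrent
A [1,4]: before
B [2,3]: before
C [5,6]: before
D [7,9]: concurrent
F [10,12]: concurrent
G [11,13]: concurrent
H [14,18]: concurrent
I [16,17]: after

D, F, G, H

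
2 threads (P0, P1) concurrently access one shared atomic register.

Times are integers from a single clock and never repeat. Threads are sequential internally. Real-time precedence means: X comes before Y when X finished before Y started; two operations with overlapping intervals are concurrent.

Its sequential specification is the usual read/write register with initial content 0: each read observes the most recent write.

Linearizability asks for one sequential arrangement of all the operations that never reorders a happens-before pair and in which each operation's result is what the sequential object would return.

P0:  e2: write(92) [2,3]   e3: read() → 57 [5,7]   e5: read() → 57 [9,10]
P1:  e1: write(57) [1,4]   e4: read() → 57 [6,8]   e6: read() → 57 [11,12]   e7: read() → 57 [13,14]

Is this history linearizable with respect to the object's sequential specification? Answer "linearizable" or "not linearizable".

a witness: e2, e1, e3, e4, e5, e6, e7
after step 1 (e2 write(92)): value 92
after step 2 (e1 write(57)): value 57
after step 3 (e3 read() → 57): value 57
after step 4 (e4 read() → 57): value 57
after step 5 (e5 read() → 57): value 57
after step 6 (e6 read() → 57): value 57
after step 7 (e7 read() → 57): value 57

linearizable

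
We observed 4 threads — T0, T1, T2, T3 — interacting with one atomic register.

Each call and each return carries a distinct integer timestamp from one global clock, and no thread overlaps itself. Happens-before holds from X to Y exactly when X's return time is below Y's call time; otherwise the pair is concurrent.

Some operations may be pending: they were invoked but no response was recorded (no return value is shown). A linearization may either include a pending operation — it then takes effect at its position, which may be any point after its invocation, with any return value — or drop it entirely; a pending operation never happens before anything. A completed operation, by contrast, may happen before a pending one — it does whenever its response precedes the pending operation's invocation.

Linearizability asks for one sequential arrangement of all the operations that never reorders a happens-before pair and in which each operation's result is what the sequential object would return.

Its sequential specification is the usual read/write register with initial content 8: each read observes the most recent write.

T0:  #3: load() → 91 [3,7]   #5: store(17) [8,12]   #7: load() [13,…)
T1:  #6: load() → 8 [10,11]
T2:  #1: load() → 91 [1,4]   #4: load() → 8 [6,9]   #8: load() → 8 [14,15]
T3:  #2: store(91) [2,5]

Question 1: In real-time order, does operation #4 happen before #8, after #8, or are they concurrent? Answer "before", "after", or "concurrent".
Answer: before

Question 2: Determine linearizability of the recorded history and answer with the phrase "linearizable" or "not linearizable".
prefix check: 1..8 passes, 1..9 fails once #4's time-9 response joins
all 8 real-time-respecting orders fail — 4 completed atomic register operations, no legal replay
no completion choice of the 1 pending operation (#5) rescues it — every subset was tried
take #1, #2, #3, #4 (pending dropped): step 1 already fails, because #1 load() → 91 cannot occur there
take #1, #2, #4, #3 (pending dropped): step 1 already fails, because #1 load() → 91 cannot occur there

not linearizable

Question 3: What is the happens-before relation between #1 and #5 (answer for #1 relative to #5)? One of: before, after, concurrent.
Answer: before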